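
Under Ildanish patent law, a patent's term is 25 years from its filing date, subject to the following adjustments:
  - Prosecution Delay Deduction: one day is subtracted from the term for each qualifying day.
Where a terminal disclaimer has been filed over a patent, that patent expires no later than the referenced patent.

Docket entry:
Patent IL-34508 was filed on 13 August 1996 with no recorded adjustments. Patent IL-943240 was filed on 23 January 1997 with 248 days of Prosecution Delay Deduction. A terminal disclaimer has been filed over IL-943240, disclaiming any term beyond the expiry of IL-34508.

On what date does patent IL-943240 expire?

2021-05-20

Natural term of IL-943240:
  Base: filing + 25 years → 23 January 2022.
  Prosecution Delay Deduction: −248 days → 20 May 2021.
Expiry of referenced patent IL-34508:
  Base: filing + 25 years → 13 August 2021.
Terminal disclaimer: IL-943240 expires on the earlier of 20 May 2021 and 13 August 2021.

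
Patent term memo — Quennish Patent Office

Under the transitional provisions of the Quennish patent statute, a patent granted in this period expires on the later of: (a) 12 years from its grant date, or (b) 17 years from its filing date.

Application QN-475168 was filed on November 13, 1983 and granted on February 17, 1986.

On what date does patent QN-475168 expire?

November 13, 2000

(a) grant + 12 years → 17 February 1998.
(b) filing + 17 years → 13 November 2000.
Later of the two: 13 November 2000.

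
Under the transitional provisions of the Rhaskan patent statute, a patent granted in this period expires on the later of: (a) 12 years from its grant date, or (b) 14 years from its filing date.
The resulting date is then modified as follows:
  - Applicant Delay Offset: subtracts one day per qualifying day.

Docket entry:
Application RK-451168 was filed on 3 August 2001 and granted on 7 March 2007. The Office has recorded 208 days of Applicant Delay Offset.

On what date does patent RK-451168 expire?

(a) grant + 12 years → 7 March 2019.
(b) filing + 14 years → 3 August 2015.
Later of the two: 7 March 2019.
Applicant Delay Offset: −208 days → 11 August 2018.

August 11, 2018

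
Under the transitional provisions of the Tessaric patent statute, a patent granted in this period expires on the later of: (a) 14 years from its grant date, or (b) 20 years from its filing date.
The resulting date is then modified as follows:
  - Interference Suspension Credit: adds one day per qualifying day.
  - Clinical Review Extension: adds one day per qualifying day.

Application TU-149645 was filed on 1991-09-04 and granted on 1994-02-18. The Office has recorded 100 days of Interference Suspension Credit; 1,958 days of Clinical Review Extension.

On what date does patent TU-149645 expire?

(a) grant + 14 years → 18 February 2008.
(b) filing + 20 years → 4 September 2011.
Later of the two: 4 September 2011.
Interference Suspension Credit: +100 days → 13 December 2011.
Clinical Review Extension: +1958 days → 23 April 2017.

2017-04-23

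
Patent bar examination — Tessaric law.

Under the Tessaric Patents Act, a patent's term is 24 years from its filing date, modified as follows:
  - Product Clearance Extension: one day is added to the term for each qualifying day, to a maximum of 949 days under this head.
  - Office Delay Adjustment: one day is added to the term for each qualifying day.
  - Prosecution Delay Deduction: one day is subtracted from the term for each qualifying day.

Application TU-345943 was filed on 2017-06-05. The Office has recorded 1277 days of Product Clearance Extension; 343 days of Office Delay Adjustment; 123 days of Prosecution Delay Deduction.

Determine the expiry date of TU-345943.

Base term: filing date + 24 years → 5 June 2041.
Product Clearance Extension: 1277 days claimed exceeds the 949-day cap, so +949 days → 10 January 2044.
Office Delay Adjustment: +343 days → 18 December 2044.
Prosecution Delay Deduction: −123 days → 17 August 2044.

2044-08-17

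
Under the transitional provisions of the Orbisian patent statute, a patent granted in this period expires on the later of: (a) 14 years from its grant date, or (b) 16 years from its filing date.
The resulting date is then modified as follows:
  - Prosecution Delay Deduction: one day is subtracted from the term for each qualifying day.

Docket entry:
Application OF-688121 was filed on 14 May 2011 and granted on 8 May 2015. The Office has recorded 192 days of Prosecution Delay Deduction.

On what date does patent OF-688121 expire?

(a) grant + 14 years → 8 May 2029.
(b) filing + 16 years → 14 May 2027.
Later of the two: 8 May 2029.
Prosecution Delay Deduction: −192 days → 28 October 2028.

October 28, 2028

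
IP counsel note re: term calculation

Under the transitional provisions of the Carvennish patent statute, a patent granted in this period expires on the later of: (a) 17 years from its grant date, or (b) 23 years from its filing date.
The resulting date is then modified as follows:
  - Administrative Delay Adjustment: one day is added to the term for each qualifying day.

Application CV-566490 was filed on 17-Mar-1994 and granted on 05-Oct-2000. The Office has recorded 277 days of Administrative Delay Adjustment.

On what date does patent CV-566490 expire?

2018-07-09

(a) grant + 17 years → 5 October 2017.
(b) filing + 23 years → 17 March 2017.
Later of the two: 5 October 2017.
Administrative Delay Adjustment: +277 days → 9 July 2018.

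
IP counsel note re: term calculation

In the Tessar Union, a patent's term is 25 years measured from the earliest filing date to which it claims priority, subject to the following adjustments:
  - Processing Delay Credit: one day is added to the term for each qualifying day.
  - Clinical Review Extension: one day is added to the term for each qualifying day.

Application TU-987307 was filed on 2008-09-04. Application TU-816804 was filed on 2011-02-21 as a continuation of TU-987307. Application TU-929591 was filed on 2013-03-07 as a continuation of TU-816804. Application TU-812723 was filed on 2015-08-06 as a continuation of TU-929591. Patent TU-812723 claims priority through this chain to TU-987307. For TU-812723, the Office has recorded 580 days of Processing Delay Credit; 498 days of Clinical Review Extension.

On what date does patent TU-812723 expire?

Earliest priority filing: 4 September 2008.
Base term: 4 September 2008 + 25 years → 4 September 2033.
Processing Delay Credit: +580 days → 7 April 2035.
Clinical Review Extension: +498 days → 17 August 2036.

August 17, 2036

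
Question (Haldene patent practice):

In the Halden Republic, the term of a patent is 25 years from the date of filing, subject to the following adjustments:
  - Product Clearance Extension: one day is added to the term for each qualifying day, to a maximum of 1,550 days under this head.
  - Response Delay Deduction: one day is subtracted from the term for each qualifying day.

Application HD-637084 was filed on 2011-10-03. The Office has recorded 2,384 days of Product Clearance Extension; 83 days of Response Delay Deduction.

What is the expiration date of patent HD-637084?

2040-10-09

Base term: filing date + 25 years → 3 October 2036.
Product Clearance Extension: 2384 days claimed exceeds the 1550-day cap, so +1550 days → 31 December 2040.
Response Delay Deduction: −83 days → 9 October 2040.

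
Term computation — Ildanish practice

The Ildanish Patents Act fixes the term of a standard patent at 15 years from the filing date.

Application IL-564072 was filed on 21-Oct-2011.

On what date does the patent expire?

Filing date + 15 years → 21 October 2026.

2026-10-21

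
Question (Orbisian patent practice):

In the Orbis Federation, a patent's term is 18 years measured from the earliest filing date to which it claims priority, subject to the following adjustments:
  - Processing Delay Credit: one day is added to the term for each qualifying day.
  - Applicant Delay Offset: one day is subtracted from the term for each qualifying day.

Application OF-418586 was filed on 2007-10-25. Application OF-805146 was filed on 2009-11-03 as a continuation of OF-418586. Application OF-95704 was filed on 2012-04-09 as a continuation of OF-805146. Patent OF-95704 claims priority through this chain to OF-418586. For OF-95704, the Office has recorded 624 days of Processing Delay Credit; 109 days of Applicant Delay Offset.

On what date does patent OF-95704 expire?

March 24, 2027

Earliest priority filing: 25 October 2007.
Base term: 25 October 2007 + 18 years → 25 October 2025.
Processing Delay Credit: +624 days → 11 July 2027.
Applicant Delay Offset: −109 days → 24 March 2027.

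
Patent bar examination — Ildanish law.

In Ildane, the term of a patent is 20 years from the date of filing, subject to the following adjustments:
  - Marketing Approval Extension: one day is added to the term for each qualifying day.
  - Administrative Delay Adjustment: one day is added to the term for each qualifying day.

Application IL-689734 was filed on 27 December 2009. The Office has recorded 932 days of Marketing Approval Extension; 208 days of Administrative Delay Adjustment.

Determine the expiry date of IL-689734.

2033-02-09

Base term: filing date + 20 years → 27 December 2029.
Marketing Approval Extension: +932 days → 16 July 2032.
Administrative Delay Adjustment: +208 days → 9 February 2033.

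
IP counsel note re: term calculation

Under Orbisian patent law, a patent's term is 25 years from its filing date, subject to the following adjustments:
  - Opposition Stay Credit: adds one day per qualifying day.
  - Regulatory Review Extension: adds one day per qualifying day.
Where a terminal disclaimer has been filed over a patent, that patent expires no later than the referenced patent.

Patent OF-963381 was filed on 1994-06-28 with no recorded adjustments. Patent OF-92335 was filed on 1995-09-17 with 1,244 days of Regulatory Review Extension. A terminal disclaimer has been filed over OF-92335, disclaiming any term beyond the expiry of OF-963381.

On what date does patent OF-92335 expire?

Natural term of OF-92335:
  Base: filing + 25 years → 17 September 2020.
  Regulatory Review Extension: +1244 days → 13 February 2024.
Expiry of referenced patent OF-963381:
  Base: filing + 25 years → 28 June 2019.
Terminal disclaimer: OF-92335 expires on the earlier of 13 February 2024 and 28 June 2019.

June 28, 2019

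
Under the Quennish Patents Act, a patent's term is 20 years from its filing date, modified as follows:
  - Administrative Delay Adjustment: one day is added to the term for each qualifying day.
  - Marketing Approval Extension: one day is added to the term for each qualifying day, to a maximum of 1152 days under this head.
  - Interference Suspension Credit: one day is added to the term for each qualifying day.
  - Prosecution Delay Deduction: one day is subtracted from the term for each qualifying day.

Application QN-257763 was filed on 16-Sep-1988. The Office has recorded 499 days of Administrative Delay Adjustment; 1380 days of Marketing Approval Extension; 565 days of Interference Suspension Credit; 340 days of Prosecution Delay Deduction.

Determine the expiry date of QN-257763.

Base term: filing date + 20 years → 16 September 2008.
Administrative Delay Adjustment: +499 days → 28 January 2010.
Marketing Approval Extension: 1380 days claimed exceeds the 1152-day cap, so +1152 days → 25 March 2013.
Interference Suspension Credit: +565 days → 11 October 2014.
Prosecution Delay Deduction: −340 days → 5 November 2013.

November 5, 2013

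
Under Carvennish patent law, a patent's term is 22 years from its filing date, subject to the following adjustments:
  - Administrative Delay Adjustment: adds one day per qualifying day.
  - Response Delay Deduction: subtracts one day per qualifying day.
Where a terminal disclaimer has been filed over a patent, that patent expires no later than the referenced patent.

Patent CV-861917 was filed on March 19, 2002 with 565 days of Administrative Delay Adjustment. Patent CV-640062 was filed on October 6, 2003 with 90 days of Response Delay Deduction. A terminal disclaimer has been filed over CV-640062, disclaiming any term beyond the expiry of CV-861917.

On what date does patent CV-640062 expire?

Natural term of CV-640062:
  Base: filing + 22 years → 6 October 2025.
  Response Delay Deduction: −90 days → 8 July 2025.
Expiry of referenced patent CV-861917:
  Base: filing + 22 years → 19 March 2024.
  Administrative Delay Adjustment: +565 days → 5 October 2025.
Terminal disclaimer: CV-640062 expires on the earlier of 8 July 2025 and 5 October 2025.

2025-07-08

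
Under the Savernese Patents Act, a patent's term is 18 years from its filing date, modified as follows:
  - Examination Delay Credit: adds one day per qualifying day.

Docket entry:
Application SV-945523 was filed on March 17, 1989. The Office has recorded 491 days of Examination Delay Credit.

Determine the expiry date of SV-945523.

2008-07-20

Base term: filing date + 18 years → 17 March 2007.
Examination Delay Credit: +491 days → 20 July 2008.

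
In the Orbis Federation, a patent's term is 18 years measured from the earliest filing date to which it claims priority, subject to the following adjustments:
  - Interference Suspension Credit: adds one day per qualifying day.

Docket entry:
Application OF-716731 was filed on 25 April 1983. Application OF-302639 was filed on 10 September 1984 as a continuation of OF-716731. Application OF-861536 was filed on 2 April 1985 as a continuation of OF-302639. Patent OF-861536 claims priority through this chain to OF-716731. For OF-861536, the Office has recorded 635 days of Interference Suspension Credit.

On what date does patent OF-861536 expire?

Earliest priority filing: 25 April 1983.
Base term: 25 April 1983 + 18 years → 25 April 2001.
Interference Suspension Credit: +635 days → 20 January 2003.

January 20, 2003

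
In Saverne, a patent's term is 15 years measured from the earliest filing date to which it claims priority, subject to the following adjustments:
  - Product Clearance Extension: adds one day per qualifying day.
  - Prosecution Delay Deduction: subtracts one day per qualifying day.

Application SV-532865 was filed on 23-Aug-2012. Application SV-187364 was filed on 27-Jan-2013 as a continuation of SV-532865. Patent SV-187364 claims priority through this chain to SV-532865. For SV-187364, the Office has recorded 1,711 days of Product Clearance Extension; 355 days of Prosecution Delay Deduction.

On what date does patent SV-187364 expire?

May 10, 2031

Earliest priority filing: 23 August 2012.
Base term: 23 August 2012 + 15 years → 23 August 2027.
Product Clearance Extension: +1711 days → 29 April 2032.
Prosecution Delay Deduction: −355 days → 10 May 2031.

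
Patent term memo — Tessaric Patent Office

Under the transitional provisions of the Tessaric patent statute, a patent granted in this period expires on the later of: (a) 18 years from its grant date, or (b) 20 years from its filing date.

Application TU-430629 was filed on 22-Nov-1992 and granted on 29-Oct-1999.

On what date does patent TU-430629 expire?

(a) grant + 18 years → 29 October 2017.
(b) filing + 20 years → 22 November 2012.
Later of the two: 29 October 2017.

October 29, 2017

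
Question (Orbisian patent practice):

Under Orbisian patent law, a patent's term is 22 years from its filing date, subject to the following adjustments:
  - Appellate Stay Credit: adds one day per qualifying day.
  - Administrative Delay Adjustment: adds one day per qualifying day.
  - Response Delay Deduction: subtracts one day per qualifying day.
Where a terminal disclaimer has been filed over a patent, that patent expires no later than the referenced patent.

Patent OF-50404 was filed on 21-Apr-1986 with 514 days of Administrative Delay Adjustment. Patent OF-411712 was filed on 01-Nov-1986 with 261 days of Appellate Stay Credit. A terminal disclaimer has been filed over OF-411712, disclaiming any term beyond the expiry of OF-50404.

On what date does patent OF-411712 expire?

July 20, 2009

Natural term of OF-411712:
  Base: filing + 22 years → 1 November 2008.
  Appellate Stay Credit: +261 days → 20 July 2009.
Expiry of referenced patent OF-50404:
  Base: filing + 22 years → 21 April 2008.
  Administrative Delay Adjustment: +514 days → 17 September 2009.
Terminal disclaimer: OF-411712 expires on the earlier of 20 July 2009 and 17 September 2009.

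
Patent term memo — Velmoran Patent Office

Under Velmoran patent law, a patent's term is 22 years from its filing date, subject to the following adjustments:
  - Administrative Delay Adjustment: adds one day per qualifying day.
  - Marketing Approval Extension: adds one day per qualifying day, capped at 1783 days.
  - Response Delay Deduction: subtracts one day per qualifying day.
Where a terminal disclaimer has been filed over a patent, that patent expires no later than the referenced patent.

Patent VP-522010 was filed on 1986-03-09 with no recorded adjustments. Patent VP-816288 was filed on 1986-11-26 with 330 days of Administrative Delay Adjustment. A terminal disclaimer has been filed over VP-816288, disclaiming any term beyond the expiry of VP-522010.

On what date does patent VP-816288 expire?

Natural term of VP-816288:
  Base: filing + 22 years → 26 November 2008.
  Administrative Delay Adjustment: +330 days → 22 October 2009.
Expiry of referenced patent VP-522010:
  Base: filing + 22 years → 9 March 2008.
Terminal disclaimer: VP-816288 expires on the earlier of 22 October 2009 and 9 March 2008.

March 9, 2008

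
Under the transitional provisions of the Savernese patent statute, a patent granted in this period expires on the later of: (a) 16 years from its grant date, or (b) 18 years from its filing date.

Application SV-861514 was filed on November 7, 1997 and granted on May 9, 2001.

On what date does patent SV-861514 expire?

2017-05-09

(a) grant + 16 years → 9 May 2017.
(b) filing + 18 years → 7 November 2015.
Later of the two: 9 May 2017.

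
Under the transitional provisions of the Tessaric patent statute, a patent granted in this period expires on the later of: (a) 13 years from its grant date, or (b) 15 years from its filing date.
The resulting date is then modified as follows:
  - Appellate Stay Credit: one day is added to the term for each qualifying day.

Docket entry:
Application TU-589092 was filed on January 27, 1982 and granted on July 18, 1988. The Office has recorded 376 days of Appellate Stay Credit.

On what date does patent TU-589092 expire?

2002-07-29

(a) grant + 13 years → 18 July 2001.
(b) filing + 15 years → 27 January 1997.
Later of the two: 18 July 2001.
Appellate Stay Credit: +376 days → 29 July 2002.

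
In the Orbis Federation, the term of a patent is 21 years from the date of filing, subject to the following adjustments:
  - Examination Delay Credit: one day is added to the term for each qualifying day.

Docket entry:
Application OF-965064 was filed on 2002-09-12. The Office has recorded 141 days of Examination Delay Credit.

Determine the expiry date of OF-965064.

Base term: filing date + 21 years → 12 September 2023.
Examination Delay Credit: +141 days → 31 January 2024.

2024-01-31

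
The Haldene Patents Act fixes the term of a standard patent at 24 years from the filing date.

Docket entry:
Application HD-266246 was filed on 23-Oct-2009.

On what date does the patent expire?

2033-10-23

Filing date + 24 years → 23 October 2033.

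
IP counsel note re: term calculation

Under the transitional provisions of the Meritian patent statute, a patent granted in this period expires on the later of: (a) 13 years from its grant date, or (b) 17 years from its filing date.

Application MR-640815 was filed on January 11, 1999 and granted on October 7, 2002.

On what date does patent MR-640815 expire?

2016-01-11

(a) grant + 13 years → 7 October 2015.
(b) filing + 17 years → 11 January 2016.
Later of the two: 11 January 2016.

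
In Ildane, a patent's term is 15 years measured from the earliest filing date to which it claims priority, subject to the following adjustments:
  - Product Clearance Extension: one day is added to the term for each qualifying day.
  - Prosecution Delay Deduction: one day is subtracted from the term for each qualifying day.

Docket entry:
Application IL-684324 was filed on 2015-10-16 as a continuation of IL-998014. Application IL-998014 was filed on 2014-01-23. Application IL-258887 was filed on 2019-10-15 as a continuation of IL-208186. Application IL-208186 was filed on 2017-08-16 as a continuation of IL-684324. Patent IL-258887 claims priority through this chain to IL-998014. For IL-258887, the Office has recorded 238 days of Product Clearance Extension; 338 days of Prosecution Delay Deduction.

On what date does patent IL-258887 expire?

Earliest priority filing: 23 January 2014.
Base term: 23 January 2014 + 15 years → 23 January 2029.
Product Clearance Extension: +238 days → 18 September 2029.
Prosecution Delay Deduction: −338 days → 15 October 2028.

2028-10-15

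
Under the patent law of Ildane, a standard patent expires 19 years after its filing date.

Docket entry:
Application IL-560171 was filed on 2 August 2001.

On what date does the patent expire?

Filing date + 19 years → 2 August 2020.

August 2, 2020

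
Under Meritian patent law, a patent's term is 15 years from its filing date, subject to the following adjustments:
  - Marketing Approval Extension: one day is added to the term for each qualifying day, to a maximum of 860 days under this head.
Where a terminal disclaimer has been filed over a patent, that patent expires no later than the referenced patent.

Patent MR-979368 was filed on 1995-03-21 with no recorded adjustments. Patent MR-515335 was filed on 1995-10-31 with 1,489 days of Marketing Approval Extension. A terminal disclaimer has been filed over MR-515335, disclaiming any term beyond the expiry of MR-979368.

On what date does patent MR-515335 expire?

2010-03-21

Natural term of MR-515335:
  Base: filing + 15 years → 31 October 2010.
  Marketing Approval Extension: 1489 days claimed exceeds the 860-day cap, so +860 days → 9 March 2013.
Expiry of referenced patent MR-979368:
  Base: filing + 15 years → 21 March 2010.
Terminal disclaimer: MR-515335 expires on the earlier of 9 March 2013 and 21 March 2010.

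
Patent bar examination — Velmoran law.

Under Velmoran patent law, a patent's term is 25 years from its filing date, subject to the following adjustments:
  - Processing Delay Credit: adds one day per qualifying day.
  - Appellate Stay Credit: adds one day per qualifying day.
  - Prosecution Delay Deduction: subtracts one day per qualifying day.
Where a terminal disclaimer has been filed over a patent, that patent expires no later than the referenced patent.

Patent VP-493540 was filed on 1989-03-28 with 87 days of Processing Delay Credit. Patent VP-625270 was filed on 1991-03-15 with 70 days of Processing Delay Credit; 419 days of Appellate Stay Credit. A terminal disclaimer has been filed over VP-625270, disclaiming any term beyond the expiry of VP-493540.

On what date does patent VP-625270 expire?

Natural term of VP-625270:
  Base: filing + 25 years → 15 March 2016.
  Processing Delay Credit: +70 days → 24 May 2016.
  Appellate Stay Credit: +419 days → 17 July 2017.
Expiry of referenced patent VP-493540:
  Base: filing + 25 years → 28 March 2014.
  Processing Delay Credit: +87 days → 23 June 2014.
Terminal disclaimer: VP-625270 expires on the earlier of 17 July 2017 and 23 June 2014.

June 23, 2014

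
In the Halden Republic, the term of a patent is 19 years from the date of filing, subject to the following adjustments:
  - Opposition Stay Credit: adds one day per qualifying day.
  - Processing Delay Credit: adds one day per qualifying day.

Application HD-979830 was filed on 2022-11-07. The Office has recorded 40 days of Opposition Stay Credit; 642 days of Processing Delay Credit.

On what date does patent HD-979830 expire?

Base term: filing date + 19 years → 7 November 2041.
Opposition Stay Credit: +40 days → 17 December 2041.
Processing Delay Credit: +642 days → 20 September 2043.

September 20, 2043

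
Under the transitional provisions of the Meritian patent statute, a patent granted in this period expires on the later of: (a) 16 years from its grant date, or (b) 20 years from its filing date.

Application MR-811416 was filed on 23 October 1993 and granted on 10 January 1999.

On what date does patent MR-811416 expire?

(a) grant + 16 years → 10 January 2015.
(b) filing + 20 years → 23 October 2013.
Later of the two: 10 January 2015.

2015-01-10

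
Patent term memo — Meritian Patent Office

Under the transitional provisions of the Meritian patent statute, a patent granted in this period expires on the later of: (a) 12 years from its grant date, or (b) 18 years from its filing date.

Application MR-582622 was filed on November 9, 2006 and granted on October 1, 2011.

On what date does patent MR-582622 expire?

(a) grant + 12 years → 1 October 2023.
(b) filing + 18 years → 9 November 2024.
Later of the two: 9 November 2024.

2024-11-09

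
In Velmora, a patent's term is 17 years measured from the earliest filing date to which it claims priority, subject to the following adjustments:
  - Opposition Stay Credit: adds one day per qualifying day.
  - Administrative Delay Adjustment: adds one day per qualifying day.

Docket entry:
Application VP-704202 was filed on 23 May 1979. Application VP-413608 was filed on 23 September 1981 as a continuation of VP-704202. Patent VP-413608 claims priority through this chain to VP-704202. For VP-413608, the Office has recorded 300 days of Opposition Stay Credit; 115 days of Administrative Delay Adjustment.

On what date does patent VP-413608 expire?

Earliest priority filing: 23 May 1979.
Base term: 23 May 1979 + 17 years → 23 May 1996.
Opposition Stay Credit: +300 days → 19 March 1997.
Administrative Delay Adjustment: +115 days → 12 July 1997.

1997-07-12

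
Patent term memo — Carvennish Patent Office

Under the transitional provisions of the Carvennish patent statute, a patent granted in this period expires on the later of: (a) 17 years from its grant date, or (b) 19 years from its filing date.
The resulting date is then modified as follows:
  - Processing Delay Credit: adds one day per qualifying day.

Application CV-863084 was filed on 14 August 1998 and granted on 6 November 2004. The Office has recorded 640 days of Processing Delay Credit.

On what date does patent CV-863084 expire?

2023-08-08

(a) grant + 17 years → 6 November 2021.
(b) filing + 19 years → 14 August 2017.
Later of the two: 6 November 2021.
Processing Delay Credit: +640 days → 8 August 2023.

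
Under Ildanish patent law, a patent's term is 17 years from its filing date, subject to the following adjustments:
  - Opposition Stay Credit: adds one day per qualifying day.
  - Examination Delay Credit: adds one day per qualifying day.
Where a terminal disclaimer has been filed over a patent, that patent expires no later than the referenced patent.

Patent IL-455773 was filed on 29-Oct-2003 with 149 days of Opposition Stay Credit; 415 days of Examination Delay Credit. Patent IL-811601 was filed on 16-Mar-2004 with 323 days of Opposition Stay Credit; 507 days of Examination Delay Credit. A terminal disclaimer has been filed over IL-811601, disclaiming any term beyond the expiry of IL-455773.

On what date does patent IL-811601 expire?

May 16, 2022

Natural term of IL-811601:
  Base: filing + 17 years → 16 March 2021.
  Opposition Stay Credit: +323 days → 2 February 2022.
  Examination Delay Credit: +507 days → 24 June 2023.
Expiry of referenced patent IL-455773:
  Base: filing + 17 years → 29 October 2020.
  Opposition Stay Credit: +149 days → 27 March 2021.
  Examination Delay Credit: +415 days → 16 May 2022.
Terminal disclaimer: IL-811601 expires on the earlier of 24 June 2023 and 16 May 2022.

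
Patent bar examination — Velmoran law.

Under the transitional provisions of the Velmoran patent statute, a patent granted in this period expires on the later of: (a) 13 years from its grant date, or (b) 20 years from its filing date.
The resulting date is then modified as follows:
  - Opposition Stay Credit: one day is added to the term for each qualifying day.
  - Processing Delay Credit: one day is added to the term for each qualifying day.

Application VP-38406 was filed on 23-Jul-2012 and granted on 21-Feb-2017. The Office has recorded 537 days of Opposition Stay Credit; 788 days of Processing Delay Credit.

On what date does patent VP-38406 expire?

(a) grant + 13 years → 21 February 2030.
(b) filing + 20 years → 23 July 2032.
Later of the two: 23 July 2032.
Opposition Stay Credit: +537 days → 11 January 2034.
Processing Delay Credit: +788 days → 9 March 2036.

March 9, 2036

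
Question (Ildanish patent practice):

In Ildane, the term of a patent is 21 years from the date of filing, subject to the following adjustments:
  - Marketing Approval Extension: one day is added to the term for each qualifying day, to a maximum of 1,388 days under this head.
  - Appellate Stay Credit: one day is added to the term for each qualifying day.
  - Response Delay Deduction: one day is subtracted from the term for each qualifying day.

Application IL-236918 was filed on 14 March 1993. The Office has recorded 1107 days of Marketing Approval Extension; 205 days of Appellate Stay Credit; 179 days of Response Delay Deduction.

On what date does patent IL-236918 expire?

Base term: filing date + 21 years → 14 March 2014.
Marketing Approval Extension: 1107 days (within the 1388-day cap) → +1107 days → 25 March 2017.
Appellate Stay Credit: +205 days → 16 October 2017.
Response Delay Deduction: −179 days → 20 April 2017.

2017-04-20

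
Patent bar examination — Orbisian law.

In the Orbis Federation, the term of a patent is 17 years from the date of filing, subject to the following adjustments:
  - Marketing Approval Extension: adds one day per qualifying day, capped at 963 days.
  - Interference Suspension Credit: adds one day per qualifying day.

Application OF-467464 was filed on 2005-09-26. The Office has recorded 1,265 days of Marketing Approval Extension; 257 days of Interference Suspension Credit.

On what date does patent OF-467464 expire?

Base term: filing date + 17 years → 26 September 2022.
Marketing Approval Extension: 1265 days claimed exceeds the 963-day cap, so +963 days → 16 May 2025.
Interference Suspension Credit: +257 days → 28 January 2026.

January 28, 2026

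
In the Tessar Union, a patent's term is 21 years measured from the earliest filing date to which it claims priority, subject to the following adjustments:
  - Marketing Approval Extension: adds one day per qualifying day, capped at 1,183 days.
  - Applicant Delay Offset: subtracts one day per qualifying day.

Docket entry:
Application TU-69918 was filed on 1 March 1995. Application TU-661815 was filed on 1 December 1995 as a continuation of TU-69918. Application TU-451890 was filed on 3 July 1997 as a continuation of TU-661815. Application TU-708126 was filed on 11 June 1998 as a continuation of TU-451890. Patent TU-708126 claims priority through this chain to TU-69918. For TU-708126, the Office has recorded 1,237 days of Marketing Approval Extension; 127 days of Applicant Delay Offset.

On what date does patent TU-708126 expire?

January 21, 2019

Earliest priority filing: 1 March 1995.
Base term: 1 March 1995 + 21 years → 1 March 2016.
Marketing Approval Extension: 1237 days claimed exceeds the 1183-day cap, so +1183 days → 28 May 2019.
Applicant Delay Offset: −127 days → 21 January 2019.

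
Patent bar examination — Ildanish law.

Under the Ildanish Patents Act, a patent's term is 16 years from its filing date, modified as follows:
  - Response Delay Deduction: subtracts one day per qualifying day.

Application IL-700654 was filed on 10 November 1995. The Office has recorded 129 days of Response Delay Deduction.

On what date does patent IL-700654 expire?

Base term: filing date + 16 years → 10 November 2011.
Response Delay Deduction: −129 days → 4 July 2011.

2011-07-04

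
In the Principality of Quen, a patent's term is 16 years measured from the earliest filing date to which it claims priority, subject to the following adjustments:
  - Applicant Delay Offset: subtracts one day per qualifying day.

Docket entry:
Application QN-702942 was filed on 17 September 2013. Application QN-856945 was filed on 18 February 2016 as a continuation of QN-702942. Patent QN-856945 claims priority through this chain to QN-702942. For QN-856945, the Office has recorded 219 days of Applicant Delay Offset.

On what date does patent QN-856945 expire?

2029-02-10

Earliest priority filing: 17 September 2013.
Base term: 17 September 2013 + 16 years → 17 September 2029.
Applicant Delay Offset: −219 days → 10 February 2029.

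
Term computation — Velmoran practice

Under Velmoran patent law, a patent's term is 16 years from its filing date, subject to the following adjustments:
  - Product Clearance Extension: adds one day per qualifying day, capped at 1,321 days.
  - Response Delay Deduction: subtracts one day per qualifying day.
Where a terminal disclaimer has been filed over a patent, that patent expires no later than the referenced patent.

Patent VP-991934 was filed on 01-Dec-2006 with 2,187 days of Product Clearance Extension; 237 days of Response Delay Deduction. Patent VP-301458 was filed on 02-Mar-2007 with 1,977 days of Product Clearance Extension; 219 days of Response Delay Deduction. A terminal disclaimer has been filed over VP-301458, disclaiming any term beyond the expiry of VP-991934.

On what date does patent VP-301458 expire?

November 19, 2025

Natural term of VP-301458:
  Base: filing + 16 years → 2 March 2023.
  Product Clearance Extension: 1977 days claimed exceeds the 1321-day cap, so +1321 days → 13 October 2026.
  Response Delay Deduction: −219 days → 8 March 2026.
Expiry of referenced patent VP-991934:
  Base: filing + 16 years → 1 December 2022.
  Product Clearance Extension: 2187 days claimed exceeds the 1321-day cap, so +1321 days → 14 July 2026.
  Response Delay Deduction: −237 days → 19 November 2025.
Terminal disclaimer: VP-301458 expires on the earlier of 8 March 2026 and 19 November 2025.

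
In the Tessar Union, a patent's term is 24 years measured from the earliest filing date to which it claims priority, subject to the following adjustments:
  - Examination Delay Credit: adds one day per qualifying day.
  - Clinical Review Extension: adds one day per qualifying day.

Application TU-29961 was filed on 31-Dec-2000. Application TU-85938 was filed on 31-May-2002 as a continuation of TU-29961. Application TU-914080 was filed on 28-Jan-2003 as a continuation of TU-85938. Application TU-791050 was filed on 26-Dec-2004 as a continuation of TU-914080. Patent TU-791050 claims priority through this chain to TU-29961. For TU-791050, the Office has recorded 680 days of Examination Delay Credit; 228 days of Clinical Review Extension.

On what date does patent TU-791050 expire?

Earliest priority filing: 31 December 2000.
Base term: 31 December 2000 + 24 years → 31 December 2024.
Examination Delay Credit: +680 days → 11 November 2026.
Clinical Review Extension: +228 days → 27 June 2027.

June 27, 2027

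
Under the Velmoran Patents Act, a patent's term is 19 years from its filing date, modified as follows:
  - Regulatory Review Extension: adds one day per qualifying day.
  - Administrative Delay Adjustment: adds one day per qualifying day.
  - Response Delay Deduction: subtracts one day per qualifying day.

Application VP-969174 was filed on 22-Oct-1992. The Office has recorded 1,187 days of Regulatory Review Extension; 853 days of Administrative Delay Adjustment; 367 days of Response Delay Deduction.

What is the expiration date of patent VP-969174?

2016-05-21

Base term: filing date + 19 years → 22 October 2011.
Regulatory Review Extension: +1187 days → 21 January 2015.
Administrative Delay Adjustment: +853 days → 23 May 2017.
Response Delay Deduction: −367 days → 21 May 2016.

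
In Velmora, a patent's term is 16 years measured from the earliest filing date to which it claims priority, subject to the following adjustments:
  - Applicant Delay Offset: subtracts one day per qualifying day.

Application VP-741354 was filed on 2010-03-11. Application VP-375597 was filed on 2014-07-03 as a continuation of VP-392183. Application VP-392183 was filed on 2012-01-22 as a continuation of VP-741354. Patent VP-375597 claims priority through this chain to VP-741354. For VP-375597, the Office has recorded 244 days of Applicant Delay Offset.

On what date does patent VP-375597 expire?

2025-07-10

Earliest priority filing: 11 March 2010.
Base term: 11 March 2010 + 16 years → 11 March 2026.
Applicant Delay Offset: −244 days → 10 July 2025.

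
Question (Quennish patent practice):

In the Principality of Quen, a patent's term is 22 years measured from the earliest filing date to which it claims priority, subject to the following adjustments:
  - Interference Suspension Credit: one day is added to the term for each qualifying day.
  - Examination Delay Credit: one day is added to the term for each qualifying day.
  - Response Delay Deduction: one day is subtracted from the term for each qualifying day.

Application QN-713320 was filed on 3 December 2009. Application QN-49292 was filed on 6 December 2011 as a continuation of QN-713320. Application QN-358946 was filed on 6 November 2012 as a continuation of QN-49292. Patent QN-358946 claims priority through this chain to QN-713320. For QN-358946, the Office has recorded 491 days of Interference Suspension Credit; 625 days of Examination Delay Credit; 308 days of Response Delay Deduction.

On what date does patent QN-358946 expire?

2034-02-18

Earliest priority filing: 3 December 2009.
Base term: 3 December 2009 + 22 years → 3 December 2031.
Interference Suspension Credit: +491 days → 7 April 2033.
Examination Delay Credit: +625 days → 23 December 2034.
Response Delay Deduction: −308 days → 18 February 2034.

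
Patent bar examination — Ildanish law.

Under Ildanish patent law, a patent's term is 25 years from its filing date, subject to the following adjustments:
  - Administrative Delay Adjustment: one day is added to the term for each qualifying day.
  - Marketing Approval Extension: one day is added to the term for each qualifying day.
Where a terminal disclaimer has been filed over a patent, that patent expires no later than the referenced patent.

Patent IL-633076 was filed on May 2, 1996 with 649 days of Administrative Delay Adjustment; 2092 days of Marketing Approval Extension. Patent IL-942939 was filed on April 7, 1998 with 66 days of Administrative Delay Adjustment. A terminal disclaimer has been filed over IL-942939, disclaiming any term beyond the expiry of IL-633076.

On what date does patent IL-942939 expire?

Natural term of IL-942939:
  Base: filing + 25 years → 7 April 2023.
  Administrative Delay Adjustment: +66 days → 12 June 2023.
Expiry of referenced patent IL-633076:
  Base: filing + 25 years → 2 May 2021.
  Administrative Delay Adjustment: +649 days → 10 February 2023.
  Marketing Approval Extension: +2092 days → 2 November 2028.
Terminal disclaimer: IL-942939 expires on the earlier of 12 June 2023 and 2 November 2028.

June 12, 2023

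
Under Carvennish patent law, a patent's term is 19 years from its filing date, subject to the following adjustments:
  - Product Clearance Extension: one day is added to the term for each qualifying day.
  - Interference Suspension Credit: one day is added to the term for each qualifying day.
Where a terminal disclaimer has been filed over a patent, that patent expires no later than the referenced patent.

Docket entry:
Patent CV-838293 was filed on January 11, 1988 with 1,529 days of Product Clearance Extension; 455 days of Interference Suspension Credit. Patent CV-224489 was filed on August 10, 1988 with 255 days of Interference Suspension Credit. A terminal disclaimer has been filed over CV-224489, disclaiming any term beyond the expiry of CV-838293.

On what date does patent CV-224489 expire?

Natural term of CV-224489:
  Base: filing + 19 years → 10 August 2007.
  Interference Suspension Credit: +255 days → 21 April 2008.
Expiry of referenced patent CV-838293:
  Base: filing + 19 years → 11 January 2007.
  Product Clearance Extension: +1529 days → 20 March 2011.
  Interference Suspension Credit: +455 days → 17 June 2012.
Terminal disclaimer: CV-224489 expires on the earlier of 21 April 2008 and 17 June 2012.

2008-04-21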